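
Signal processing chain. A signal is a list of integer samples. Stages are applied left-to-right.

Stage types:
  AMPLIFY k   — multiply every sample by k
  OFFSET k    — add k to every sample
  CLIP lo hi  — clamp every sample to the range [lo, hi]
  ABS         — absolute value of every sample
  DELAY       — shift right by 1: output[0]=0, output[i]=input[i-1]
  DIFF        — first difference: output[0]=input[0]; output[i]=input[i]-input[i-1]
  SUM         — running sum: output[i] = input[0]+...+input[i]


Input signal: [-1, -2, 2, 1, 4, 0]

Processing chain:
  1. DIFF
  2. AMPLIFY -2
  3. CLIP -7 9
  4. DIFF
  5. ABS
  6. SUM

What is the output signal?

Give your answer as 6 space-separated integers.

Input: [-1, -2, 2, 1, 4, 0]
Stage 1 (DIFF): s[0]=-1, -2--1=-1, 2--2=4, 1-2=-1, 4-1=3, 0-4=-4 -> [-1, -1, 4, -1, 3, -4]
Stage 2 (AMPLIFY -2): -1*-2=2, -1*-2=2, 4*-2=-8, -1*-2=2, 3*-2=-6, -4*-2=8 -> [2, 2, -8, 2, -6, 8]
Stage 3 (CLIP -7 9): clip(2,-7,9)=2, clip(2,-7,9)=2, clip(-8,-7,9)=-7, clip(2,-7,9)=2, clip(-6,-7,9)=-6, clip(8,-7,9)=8 -> [2, 2, -7, 2, -6, 8]
Stage 4 (DIFF): s[0]=2, 2-2=0, -7-2=-9, 2--7=9, -6-2=-8, 8--6=14 -> [2, 0, -9, 9, -8, 14]
Stage 5 (ABS): |2|=2, |0|=0, |-9|=9, |9|=9, |-8|=8, |14|=14 -> [2, 0, 9, 9, 8, 14]
Stage 6 (SUM): sum[0..0]=2, sum[0..1]=2, sum[0..2]=11, sum[0..3]=20, sum[0..4]=28, sum[0..5]=42 -> [2, 2, 11, 20, 28, 42]

Answer: 2 2 11 20 28 42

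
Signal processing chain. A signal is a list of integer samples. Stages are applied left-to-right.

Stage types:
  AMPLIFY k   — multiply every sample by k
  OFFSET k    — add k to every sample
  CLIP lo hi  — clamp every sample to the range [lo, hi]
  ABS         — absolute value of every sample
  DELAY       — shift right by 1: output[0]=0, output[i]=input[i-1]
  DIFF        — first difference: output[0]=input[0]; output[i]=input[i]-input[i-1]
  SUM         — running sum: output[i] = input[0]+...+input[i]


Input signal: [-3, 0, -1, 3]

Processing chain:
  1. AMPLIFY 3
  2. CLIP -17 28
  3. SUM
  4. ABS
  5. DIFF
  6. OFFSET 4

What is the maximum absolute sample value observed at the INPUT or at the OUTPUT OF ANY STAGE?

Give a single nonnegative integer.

Answer: 13

Derivation:
Input: [-3, 0, -1, 3] (max |s|=3)
Stage 1 (AMPLIFY 3): -3*3=-9, 0*3=0, -1*3=-3, 3*3=9 -> [-9, 0, -3, 9] (max |s|=9)
Stage 2 (CLIP -17 28): clip(-9,-17,28)=-9, clip(0,-17,28)=0, clip(-3,-17,28)=-3, clip(9,-17,28)=9 -> [-9, 0, -3, 9] (max |s|=9)
Stage 3 (SUM): sum[0..0]=-9, sum[0..1]=-9, sum[0..2]=-12, sum[0..3]=-3 -> [-9, -9, -12, -3] (max |s|=12)
Stage 4 (ABS): |-9|=9, |-9|=9, |-12|=12, |-3|=3 -> [9, 9, 12, 3] (max |s|=12)
Stage 5 (DIFF): s[0]=9, 9-9=0, 12-9=3, 3-12=-9 -> [9, 0, 3, -9] (max |s|=9)
Stage 6 (OFFSET 4): 9+4=13, 0+4=4, 3+4=7, -9+4=-5 -> [13, 4, 7, -5] (max |s|=13)
Overall max amplitude: 13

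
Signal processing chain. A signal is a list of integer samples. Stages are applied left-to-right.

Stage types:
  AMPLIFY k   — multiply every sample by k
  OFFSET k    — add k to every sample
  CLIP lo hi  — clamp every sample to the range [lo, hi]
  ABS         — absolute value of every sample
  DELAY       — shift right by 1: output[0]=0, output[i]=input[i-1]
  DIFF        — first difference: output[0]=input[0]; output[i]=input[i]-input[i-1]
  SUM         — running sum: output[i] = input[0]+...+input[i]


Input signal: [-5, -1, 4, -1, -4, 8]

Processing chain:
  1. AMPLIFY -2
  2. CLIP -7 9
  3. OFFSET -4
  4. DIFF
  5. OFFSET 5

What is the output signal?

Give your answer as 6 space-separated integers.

Input: [-5, -1, 4, -1, -4, 8]
Stage 1 (AMPLIFY -2): -5*-2=10, -1*-2=2, 4*-2=-8, -1*-2=2, -4*-2=8, 8*-2=-16 -> [10, 2, -8, 2, 8, -16]
Stage 2 (CLIP -7 9): clip(10,-7,9)=9, clip(2,-7,9)=2, clip(-8,-7,9)=-7, clip(2,-7,9)=2, clip(8,-7,9)=8, clip(-16,-7,9)=-7 -> [9, 2, -7, 2, 8, -7]
Stage 3 (OFFSET -4): 9+-4=5, 2+-4=-2, -7+-4=-11, 2+-4=-2, 8+-4=4, -7+-4=-11 -> [5, -2, -11, -2, 4, -11]
Stage 4 (DIFF): s[0]=5, -2-5=-7, -11--2=-9, -2--11=9, 4--2=6, -11-4=-15 -> [5, -7, -9, 9, 6, -15]
Stage 5 (OFFSET 5): 5+5=10, -7+5=-2, -9+5=-4, 9+5=14, 6+5=11, -15+5=-10 -> [10, -2, -4, 14, 11, -10]

Answer: 10 -2 -4 14 11 -10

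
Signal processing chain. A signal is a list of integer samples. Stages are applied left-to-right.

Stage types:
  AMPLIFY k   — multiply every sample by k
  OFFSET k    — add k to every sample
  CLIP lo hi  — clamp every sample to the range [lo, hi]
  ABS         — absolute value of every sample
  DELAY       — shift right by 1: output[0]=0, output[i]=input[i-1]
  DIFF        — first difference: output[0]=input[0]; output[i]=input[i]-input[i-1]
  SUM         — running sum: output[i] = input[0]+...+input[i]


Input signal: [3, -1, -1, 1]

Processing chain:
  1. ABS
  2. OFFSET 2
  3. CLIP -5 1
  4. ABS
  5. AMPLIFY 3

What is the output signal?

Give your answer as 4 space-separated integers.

Answer: 3 3 3 3

Derivation:
Input: [3, -1, -1, 1]
Stage 1 (ABS): |3|=3, |-1|=1, |-1|=1, |1|=1 -> [3, 1, 1, 1]
Stage 2 (OFFSET 2): 3+2=5, 1+2=3, 1+2=3, 1+2=3 -> [5, 3, 3, 3]
Stage 3 (CLIP -5 1): clip(5,-5,1)=1, clip(3,-5,1)=1, clip(3,-5,1)=1, clip(3,-5,1)=1 -> [1, 1, 1, 1]
Stage 4 (ABS): |1|=1, |1|=1, |1|=1, |1|=1 -> [1, 1, 1, 1]
Stage 5 (AMPLIFY 3): 1*3=3, 1*3=3, 1*3=3, 1*3=3 -> [3, 3, 3, 3]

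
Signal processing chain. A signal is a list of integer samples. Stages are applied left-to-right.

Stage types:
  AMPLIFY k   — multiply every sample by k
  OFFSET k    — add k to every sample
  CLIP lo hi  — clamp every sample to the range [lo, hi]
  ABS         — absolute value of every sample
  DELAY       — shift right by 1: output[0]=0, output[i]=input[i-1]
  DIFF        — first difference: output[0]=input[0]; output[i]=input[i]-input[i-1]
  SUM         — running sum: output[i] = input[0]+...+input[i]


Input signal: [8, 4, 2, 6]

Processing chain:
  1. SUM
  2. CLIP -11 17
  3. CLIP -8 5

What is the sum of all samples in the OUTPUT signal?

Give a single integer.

Answer: 20

Derivation:
Input: [8, 4, 2, 6]
Stage 1 (SUM): sum[0..0]=8, sum[0..1]=12, sum[0..2]=14, sum[0..3]=20 -> [8, 12, 14, 20]
Stage 2 (CLIP -11 17): clip(8,-11,17)=8, clip(12,-11,17)=12, clip(14,-11,17)=14, clip(20,-11,17)=17 -> [8, 12, 14, 17]
Stage 3 (CLIP -8 5): clip(8,-8,5)=5, clip(12,-8,5)=5, clip(14,-8,5)=5, clip(17,-8,5)=5 -> [5, 5, 5, 5]
Output sum: 20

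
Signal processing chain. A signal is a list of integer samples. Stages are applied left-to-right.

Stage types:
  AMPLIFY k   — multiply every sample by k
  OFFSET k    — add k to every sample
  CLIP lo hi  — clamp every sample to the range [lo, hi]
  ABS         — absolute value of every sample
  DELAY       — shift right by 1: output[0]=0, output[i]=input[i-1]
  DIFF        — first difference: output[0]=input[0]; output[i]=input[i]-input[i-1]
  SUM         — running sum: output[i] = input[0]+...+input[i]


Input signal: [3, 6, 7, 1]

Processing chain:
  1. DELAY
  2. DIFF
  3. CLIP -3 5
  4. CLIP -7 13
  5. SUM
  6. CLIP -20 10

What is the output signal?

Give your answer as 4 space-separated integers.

Input: [3, 6, 7, 1]
Stage 1 (DELAY): [0, 3, 6, 7] = [0, 3, 6, 7] -> [0, 3, 6, 7]
Stage 2 (DIFF): s[0]=0, 3-0=3, 6-3=3, 7-6=1 -> [0, 3, 3, 1]
Stage 3 (CLIP -3 5): clip(0,-3,5)=0, clip(3,-3,5)=3, clip(3,-3,5)=3, clip(1,-3,5)=1 -> [0, 3, 3, 1]
Stage 4 (CLIP -7 13): clip(0,-7,13)=0, clip(3,-7,13)=3, clip(3,-7,13)=3, clip(1,-7,13)=1 -> [0, 3, 3, 1]
Stage 5 (SUM): sum[0..0]=0, sum[0..1]=3, sum[0..2]=6, sum[0..3]=7 -> [0, 3, 6, 7]
Stage 6 (CLIP -20 10): clip(0,-20,10)=0, clip(3,-20,10)=3, clip(6,-20,10)=6, clip(7,-20,10)=7 -> [0, 3, 6, 7]

Answer: 0 3 6 7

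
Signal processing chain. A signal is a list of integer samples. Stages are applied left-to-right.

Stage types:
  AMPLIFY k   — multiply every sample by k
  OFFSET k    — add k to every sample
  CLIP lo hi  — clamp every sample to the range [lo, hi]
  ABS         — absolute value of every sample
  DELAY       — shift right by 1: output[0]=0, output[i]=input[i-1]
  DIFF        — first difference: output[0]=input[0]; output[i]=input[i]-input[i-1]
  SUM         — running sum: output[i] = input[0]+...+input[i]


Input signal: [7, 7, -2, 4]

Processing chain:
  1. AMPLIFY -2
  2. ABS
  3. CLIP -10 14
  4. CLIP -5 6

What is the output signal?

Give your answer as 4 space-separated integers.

Answer: 6 6 4 6

Derivation:
Input: [7, 7, -2, 4]
Stage 1 (AMPLIFY -2): 7*-2=-14, 7*-2=-14, -2*-2=4, 4*-2=-8 -> [-14, -14, 4, -8]
Stage 2 (ABS): |-14|=14, |-14|=14, |4|=4, |-8|=8 -> [14, 14, 4, 8]
Stage 3 (CLIP -10 14): clip(14,-10,14)=14, clip(14,-10,14)=14, clip(4,-10,14)=4, clip(8,-10,14)=8 -> [14, 14, 4, 8]
Stage 4 (CLIP -5 6): clip(14,-5,6)=6, clip(14,-5,6)=6, clip(4,-5,6)=4, clip(8,-5,6)=6 -> [6, 6, 4, 6]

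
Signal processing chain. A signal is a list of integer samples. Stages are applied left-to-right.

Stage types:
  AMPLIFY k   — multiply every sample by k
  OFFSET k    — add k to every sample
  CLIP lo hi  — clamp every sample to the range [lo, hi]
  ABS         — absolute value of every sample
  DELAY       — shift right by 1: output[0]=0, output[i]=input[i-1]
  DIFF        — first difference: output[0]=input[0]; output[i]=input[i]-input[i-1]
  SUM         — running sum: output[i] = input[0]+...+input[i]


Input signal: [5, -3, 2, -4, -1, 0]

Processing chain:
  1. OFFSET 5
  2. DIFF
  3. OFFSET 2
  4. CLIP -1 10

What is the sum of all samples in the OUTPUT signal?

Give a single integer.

Input: [5, -3, 2, -4, -1, 0]
Stage 1 (OFFSET 5): 5+5=10, -3+5=2, 2+5=7, -4+5=1, -1+5=4, 0+5=5 -> [10, 2, 7, 1, 4, 5]
Stage 2 (DIFF): s[0]=10, 2-10=-8, 7-2=5, 1-7=-6, 4-1=3, 5-4=1 -> [10, -8, 5, -6, 3, 1]
Stage 3 (OFFSET 2): 10+2=12, -8+2=-6, 5+2=7, -6+2=-4, 3+2=5, 1+2=3 -> [12, -6, 7, -4, 5, 3]
Stage 4 (CLIP -1 10): clip(12,-1,10)=10, clip(-6,-1,10)=-1, clip(7,-1,10)=7, clip(-4,-1,10)=-1, clip(5,-1,10)=5, clip(3,-1,10)=3 -> [10, -1, 7, -1, 5, 3]
Output sum: 23

Answer: 23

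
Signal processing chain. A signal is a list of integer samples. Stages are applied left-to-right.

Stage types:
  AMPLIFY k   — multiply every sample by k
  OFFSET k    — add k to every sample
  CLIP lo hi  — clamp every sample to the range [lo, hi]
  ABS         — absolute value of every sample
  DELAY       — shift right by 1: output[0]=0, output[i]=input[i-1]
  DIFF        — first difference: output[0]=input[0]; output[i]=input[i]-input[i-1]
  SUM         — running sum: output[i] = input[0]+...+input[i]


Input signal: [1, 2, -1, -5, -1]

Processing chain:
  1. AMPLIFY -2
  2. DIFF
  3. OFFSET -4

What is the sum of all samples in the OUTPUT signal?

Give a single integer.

Answer: -18

Derivation:
Input: [1, 2, -1, -5, -1]
Stage 1 (AMPLIFY -2): 1*-2=-2, 2*-2=-4, -1*-2=2, -5*-2=10, -1*-2=2 -> [-2, -4, 2, 10, 2]
Stage 2 (DIFF): s[0]=-2, -4--2=-2, 2--4=6, 10-2=8, 2-10=-8 -> [-2, -2, 6, 8, -8]
Stage 3 (OFFSET -4): -2+-4=-6, -2+-4=-6, 6+-4=2, 8+-4=4, -8+-4=-12 -> [-6, -6, 2, 4, -12]
Output sum: -18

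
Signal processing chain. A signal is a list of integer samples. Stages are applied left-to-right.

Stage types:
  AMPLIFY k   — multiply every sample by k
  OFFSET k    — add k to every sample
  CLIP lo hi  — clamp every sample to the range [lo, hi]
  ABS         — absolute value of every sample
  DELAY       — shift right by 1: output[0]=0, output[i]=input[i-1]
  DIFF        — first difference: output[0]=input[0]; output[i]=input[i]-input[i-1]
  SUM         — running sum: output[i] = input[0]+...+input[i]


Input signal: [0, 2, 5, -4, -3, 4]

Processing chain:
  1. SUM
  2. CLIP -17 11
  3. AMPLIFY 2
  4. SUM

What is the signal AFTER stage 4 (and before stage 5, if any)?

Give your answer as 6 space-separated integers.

Input: [0, 2, 5, -4, -3, 4]
Stage 1 (SUM): sum[0..0]=0, sum[0..1]=2, sum[0..2]=7, sum[0..3]=3, sum[0..4]=0, sum[0..5]=4 -> [0, 2, 7, 3, 0, 4]
Stage 2 (CLIP -17 11): clip(0,-17,11)=0, clip(2,-17,11)=2, clip(7,-17,11)=7, clip(3,-17,11)=3, clip(0,-17,11)=0, clip(4,-17,11)=4 -> [0, 2, 7, 3, 0, 4]
Stage 3 (AMPLIFY 2): 0*2=0, 2*2=4, 7*2=14, 3*2=6, 0*2=0, 4*2=8 -> [0, 4, 14, 6, 0, 8]
Stage 4 (SUM): sum[0..0]=0, sum[0..1]=4, sum[0..2]=18, sum[0..3]=24, sum[0..4]=24, sum[0..5]=32 -> [0, 4, 18, 24, 24, 32]

Answer: 0 4 18 24 24 32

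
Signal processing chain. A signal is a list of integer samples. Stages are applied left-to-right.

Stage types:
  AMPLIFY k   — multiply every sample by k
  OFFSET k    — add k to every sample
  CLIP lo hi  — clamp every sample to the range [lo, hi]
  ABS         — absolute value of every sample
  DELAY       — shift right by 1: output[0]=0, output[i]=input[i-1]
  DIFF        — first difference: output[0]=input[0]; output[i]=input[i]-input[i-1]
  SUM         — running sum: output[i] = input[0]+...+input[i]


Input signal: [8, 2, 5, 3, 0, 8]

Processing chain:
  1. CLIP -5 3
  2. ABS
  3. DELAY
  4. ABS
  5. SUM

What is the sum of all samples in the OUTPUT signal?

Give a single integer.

Input: [8, 2, 5, 3, 0, 8]
Stage 1 (CLIP -5 3): clip(8,-5,3)=3, clip(2,-5,3)=2, clip(5,-5,3)=3, clip(3,-5,3)=3, clip(0,-5,3)=0, clip(8,-5,3)=3 -> [3, 2, 3, 3, 0, 3]
Stage 2 (ABS): |3|=3, |2|=2, |3|=3, |3|=3, |0|=0, |3|=3 -> [3, 2, 3, 3, 0, 3]
Stage 3 (DELAY): [0, 3, 2, 3, 3, 0] = [0, 3, 2, 3, 3, 0] -> [0, 3, 2, 3, 3, 0]
Stage 4 (ABS): |0|=0, |3|=3, |2|=2, |3|=3, |3|=3, |0|=0 -> [0, 3, 2, 3, 3, 0]
Stage 5 (SUM): sum[0..0]=0, sum[0..1]=3, sum[0..2]=5, sum[0..3]=8, sum[0..4]=11, sum[0..5]=11 -> [0, 3, 5, 8, 11, 11]
Output sum: 38

Answer: 38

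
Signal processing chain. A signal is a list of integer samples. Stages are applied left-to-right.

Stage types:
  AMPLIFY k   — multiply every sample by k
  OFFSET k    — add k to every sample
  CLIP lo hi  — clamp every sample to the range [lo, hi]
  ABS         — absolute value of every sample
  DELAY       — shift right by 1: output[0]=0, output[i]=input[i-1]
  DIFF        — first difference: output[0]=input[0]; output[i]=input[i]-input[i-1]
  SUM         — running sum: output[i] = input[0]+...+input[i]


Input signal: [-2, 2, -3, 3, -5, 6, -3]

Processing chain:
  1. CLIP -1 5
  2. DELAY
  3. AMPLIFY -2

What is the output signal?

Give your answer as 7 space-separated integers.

Answer: 0 2 -4 2 -6 2 -10

Derivation:
Input: [-2, 2, -3, 3, -5, 6, -3]
Stage 1 (CLIP -1 5): clip(-2,-1,5)=-1, clip(2,-1,5)=2, clip(-3,-1,5)=-1, clip(3,-1,5)=3, clip(-5,-1,5)=-1, clip(6,-1,5)=5, clip(-3,-1,5)=-1 -> [-1, 2, -1, 3, -1, 5, -1]
Stage 2 (DELAY): [0, -1, 2, -1, 3, -1, 5] = [0, -1, 2, -1, 3, -1, 5] -> [0, -1, 2, -1, 3, -1, 5]
Stage 3 (AMPLIFY -2): 0*-2=0, -1*-2=2, 2*-2=-4, -1*-2=2, 3*-2=-6, -1*-2=2, 5*-2=-10 -> [0, 2, -4, 2, -6, 2, -10]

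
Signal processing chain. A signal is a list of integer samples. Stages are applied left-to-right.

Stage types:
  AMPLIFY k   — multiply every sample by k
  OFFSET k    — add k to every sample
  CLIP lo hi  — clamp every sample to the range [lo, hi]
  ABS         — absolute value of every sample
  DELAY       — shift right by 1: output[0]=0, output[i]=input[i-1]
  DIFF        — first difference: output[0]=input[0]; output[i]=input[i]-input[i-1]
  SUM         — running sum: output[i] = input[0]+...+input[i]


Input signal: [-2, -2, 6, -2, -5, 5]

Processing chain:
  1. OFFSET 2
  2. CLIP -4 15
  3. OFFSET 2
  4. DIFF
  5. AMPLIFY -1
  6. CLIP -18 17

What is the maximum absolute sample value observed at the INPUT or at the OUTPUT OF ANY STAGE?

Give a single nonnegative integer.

Answer: 10

Derivation:
Input: [-2, -2, 6, -2, -5, 5] (max |s|=6)
Stage 1 (OFFSET 2): -2+2=0, -2+2=0, 6+2=8, -2+2=0, -5+2=-3, 5+2=7 -> [0, 0, 8, 0, -3, 7] (max |s|=8)
Stage 2 (CLIP -4 15): clip(0,-4,15)=0, clip(0,-4,15)=0, clip(8,-4,15)=8, clip(0,-4,15)=0, clip(-3,-4,15)=-3, clip(7,-4,15)=7 -> [0, 0, 8, 0, -3, 7] (max |s|=8)
Stage 3 (OFFSET 2): 0+2=2, 0+2=2, 8+2=10, 0+2=2, -3+2=-1, 7+2=9 -> [2, 2, 10, 2, -1, 9] (max |s|=10)
Stage 4 (DIFF): s[0]=2, 2-2=0, 10-2=8, 2-10=-8, -1-2=-3, 9--1=10 -> [2, 0, 8, -8, -3, 10] (max |s|=10)
Stage 5 (AMPLIFY -1): 2*-1=-2, 0*-1=0, 8*-1=-8, -8*-1=8, -3*-1=3, 10*-1=-10 -> [-2, 0, -8, 8, 3, -10] (max |s|=10)
Stage 6 (CLIP -18 17): clip(-2,-18,17)=-2, clip(0,-18,17)=0, clip(-8,-18,17)=-8, clip(8,-18,17)=8, clip(3,-18,17)=3, clip(-10,-18,17)=-10 -> [-2, 0, -8, 8, 3, -10] (max |s|=10)
Overall max amplitude: 10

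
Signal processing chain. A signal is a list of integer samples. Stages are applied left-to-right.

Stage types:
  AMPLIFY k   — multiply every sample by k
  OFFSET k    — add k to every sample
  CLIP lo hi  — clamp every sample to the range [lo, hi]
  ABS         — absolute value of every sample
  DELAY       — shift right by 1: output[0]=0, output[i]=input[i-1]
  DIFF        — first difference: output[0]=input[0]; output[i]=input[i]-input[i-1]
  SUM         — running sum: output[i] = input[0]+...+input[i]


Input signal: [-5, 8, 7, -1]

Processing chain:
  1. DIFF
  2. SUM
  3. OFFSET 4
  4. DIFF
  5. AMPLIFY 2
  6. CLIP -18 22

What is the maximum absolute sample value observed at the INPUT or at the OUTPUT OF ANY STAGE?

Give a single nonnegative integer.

Answer: 26

Derivation:
Input: [-5, 8, 7, -1] (max |s|=8)
Stage 1 (DIFF): s[0]=-5, 8--5=13, 7-8=-1, -1-7=-8 -> [-5, 13, -1, -8] (max |s|=13)
Stage 2 (SUM): sum[0..0]=-5, sum[0..1]=8, sum[0..2]=7, sum[0..3]=-1 -> [-5, 8, 7, -1] (max |s|=8)
Stage 3 (OFFSET 4): -5+4=-1, 8+4=12, 7+4=11, -1+4=3 -> [-1, 12, 11, 3] (max |s|=12)
Stage 4 (DIFF): s[0]=-1, 12--1=13, 11-12=-1, 3-11=-8 -> [-1, 13, -1, -8] (max |s|=13)
Stage 5 (AMPLIFY 2): -1*2=-2, 13*2=26, -1*2=-2, -8*2=-16 -> [-2, 26, -2, -16] (max |s|=26)
Stage 6 (CLIP -18 22): clip(-2,-18,22)=-2, clip(26,-18,22)=22, clip(-2,-18,22)=-2, clip(-16,-18,22)=-16 -> [-2, 22, -2, -16] (max |s|=22)
Overall max amplitude: 26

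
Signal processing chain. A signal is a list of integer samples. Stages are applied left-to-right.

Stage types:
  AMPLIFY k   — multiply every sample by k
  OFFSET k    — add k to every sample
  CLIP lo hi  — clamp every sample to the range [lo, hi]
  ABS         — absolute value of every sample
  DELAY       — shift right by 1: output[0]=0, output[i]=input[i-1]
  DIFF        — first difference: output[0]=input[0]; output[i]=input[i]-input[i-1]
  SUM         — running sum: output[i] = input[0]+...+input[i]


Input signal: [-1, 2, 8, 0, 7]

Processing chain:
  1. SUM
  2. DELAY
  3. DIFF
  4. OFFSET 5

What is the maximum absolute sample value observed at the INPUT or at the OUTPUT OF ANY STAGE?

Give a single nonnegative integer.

Answer: 16

Derivation:
Input: [-1, 2, 8, 0, 7] (max |s|=8)
Stage 1 (SUM): sum[0..0]=-1, sum[0..1]=1, sum[0..2]=9, sum[0..3]=9, sum[0..4]=16 -> [-1, 1, 9, 9, 16] (max |s|=16)
Stage 2 (DELAY): [0, -1, 1, 9, 9] = [0, -1, 1, 9, 9] -> [0, -1, 1, 9, 9] (max |s|=9)
Stage 3 (DIFF): s[0]=0, -1-0=-1, 1--1=2, 9-1=8, 9-9=0 -> [0, -1, 2, 8, 0] (max |s|=8)
Stage 4 (OFFSET 5): 0+5=5, -1+5=4, 2+5=7, 8+5=13, 0+5=5 -> [5, 4, 7, 13, 5] (max |s|=13)
Overall max amplitude: 16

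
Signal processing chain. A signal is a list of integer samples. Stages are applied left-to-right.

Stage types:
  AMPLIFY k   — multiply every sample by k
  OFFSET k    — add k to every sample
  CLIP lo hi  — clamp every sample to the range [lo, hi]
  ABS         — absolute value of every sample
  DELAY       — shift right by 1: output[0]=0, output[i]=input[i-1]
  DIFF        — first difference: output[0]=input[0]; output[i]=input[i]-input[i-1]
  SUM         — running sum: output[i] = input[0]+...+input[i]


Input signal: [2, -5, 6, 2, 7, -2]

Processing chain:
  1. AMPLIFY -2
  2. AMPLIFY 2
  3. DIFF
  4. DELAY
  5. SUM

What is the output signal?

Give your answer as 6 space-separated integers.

Input: [2, -5, 6, 2, 7, -2]
Stage 1 (AMPLIFY -2): 2*-2=-4, -5*-2=10, 6*-2=-12, 2*-2=-4, 7*-2=-14, -2*-2=4 -> [-4, 10, -12, -4, -14, 4]
Stage 2 (AMPLIFY 2): -4*2=-8, 10*2=20, -12*2=-24, -4*2=-8, -14*2=-28, 4*2=8 -> [-8, 20, -24, -8, -28, 8]
Stage 3 (DIFF): s[0]=-8, 20--8=28, -24-20=-44, -8--24=16, -28--8=-20, 8--28=36 -> [-8, 28, -44, 16, -20, 36]
Stage 4 (DELAY): [0, -8, 28, -44, 16, -20] = [0, -8, 28, -44, 16, -20] -> [0, -8, 28, -44, 16, -20]
Stage 5 (SUM): sum[0..0]=0, sum[0..1]=-8, sum[0..2]=20, sum[0..3]=-24, sum[0..4]=-8, sum[0..5]=-28 -> [0, -8, 20, -24, -8, -28]

Answer: 0 -8 20 -24 -8 -28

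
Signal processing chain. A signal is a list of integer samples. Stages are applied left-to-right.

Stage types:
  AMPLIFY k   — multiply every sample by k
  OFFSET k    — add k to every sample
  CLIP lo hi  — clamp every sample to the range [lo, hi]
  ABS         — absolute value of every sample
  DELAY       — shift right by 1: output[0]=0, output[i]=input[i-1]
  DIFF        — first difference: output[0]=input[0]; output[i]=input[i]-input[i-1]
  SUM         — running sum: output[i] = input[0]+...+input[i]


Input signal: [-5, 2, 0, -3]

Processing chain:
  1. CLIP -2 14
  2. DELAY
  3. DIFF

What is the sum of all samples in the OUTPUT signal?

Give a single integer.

Input: [-5, 2, 0, -3]
Stage 1 (CLIP -2 14): clip(-5,-2,14)=-2, clip(2,-2,14)=2, clip(0,-2,14)=0, clip(-3,-2,14)=-2 -> [-2, 2, 0, -2]
Stage 2 (DELAY): [0, -2, 2, 0] = [0, -2, 2, 0] -> [0, -2, 2, 0]
Stage 3 (DIFF): s[0]=0, -2-0=-2, 2--2=4, 0-2=-2 -> [0, -2, 4, -2]
Output sum: 0

Answer: 0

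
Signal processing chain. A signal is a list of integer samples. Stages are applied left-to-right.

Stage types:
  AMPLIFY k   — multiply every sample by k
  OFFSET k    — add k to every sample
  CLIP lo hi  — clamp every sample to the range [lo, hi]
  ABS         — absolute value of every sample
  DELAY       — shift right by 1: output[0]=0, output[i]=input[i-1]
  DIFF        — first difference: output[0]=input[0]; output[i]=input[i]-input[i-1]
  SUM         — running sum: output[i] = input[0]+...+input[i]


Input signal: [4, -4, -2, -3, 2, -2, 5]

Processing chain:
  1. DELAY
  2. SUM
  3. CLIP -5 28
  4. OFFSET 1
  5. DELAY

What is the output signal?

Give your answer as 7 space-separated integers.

Input: [4, -4, -2, -3, 2, -2, 5]
Stage 1 (DELAY): [0, 4, -4, -2, -3, 2, -2] = [0, 4, -4, -2, -3, 2, -2] -> [0, 4, -4, -2, -3, 2, -2]
Stage 2 (SUM): sum[0..0]=0, sum[0..1]=4, sum[0..2]=0, sum[0..3]=-2, sum[0..4]=-5, sum[0..5]=-3, sum[0..6]=-5 -> [0, 4, 0, -2, -5, -3, -5]
Stage 3 (CLIP -5 28): clip(0,-5,28)=0, clip(4,-5,28)=4, clip(0,-5,28)=0, clip(-2,-5,28)=-2, clip(-5,-5,28)=-5, clip(-3,-5,28)=-3, clip(-5,-5,28)=-5 -> [0, 4, 0, -2, -5, -3, -5]
Stage 4 (OFFSET 1): 0+1=1, 4+1=5, 0+1=1, -2+1=-1, -5+1=-4, -3+1=-2, -5+1=-4 -> [1, 5, 1, -1, -4, -2, -4]
Stage 5 (DELAY): [0, 1, 5, 1, -1, -4, -2] = [0, 1, 5, 1, -1, -4, -2] -> [0, 1, 5, 1, -1, -4, -2]

Answer: 0 1 5 1 -1 -4 -2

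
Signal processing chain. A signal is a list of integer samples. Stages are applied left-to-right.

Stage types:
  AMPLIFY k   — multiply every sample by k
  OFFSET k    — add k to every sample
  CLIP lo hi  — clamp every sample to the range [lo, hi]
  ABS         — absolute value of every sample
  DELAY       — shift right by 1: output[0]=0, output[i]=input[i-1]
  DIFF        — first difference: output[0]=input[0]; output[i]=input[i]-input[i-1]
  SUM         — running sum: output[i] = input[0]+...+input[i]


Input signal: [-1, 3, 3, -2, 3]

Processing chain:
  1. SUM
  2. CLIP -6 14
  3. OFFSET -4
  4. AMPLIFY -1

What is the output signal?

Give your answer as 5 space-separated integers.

Answer: 5 2 -1 1 -2

Derivation:
Input: [-1, 3, 3, -2, 3]
Stage 1 (SUM): sum[0..0]=-1, sum[0..1]=2, sum[0..2]=5, sum[0..3]=3, sum[0..4]=6 -> [-1, 2, 5, 3, 6]
Stage 2 (CLIP -6 14): clip(-1,-6,14)=-1, clip(2,-6,14)=2, clip(5,-6,14)=5, clip(3,-6,14)=3, clip(6,-6,14)=6 -> [-1, 2, 5, 3, 6]
Stage 3 (OFFSET -4): -1+-4=-5, 2+-4=-2, 5+-4=1, 3+-4=-1, 6+-4=2 -> [-5, -2, 1, -1, 2]
Stage 4 (AMPLIFY -1): -5*-1=5, -2*-1=2, 1*-1=-1, -1*-1=1, 2*-1=-2 -> [5, 2, -1, 1, -2]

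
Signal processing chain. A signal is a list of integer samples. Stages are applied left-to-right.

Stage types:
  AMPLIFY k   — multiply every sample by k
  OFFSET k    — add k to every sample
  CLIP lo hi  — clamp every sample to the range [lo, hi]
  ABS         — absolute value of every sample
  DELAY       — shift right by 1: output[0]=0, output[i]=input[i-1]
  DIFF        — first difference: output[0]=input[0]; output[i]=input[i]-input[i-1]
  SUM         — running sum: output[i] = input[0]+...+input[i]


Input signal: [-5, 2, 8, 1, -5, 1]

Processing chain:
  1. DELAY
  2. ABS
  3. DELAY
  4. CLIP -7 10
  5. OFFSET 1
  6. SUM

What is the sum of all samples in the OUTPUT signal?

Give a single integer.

Answer: 64

Derivation:
Input: [-5, 2, 8, 1, -5, 1]
Stage 1 (DELAY): [0, -5, 2, 8, 1, -5] = [0, -5, 2, 8, 1, -5] -> [0, -5, 2, 8, 1, -5]
Stage 2 (ABS): |0|=0, |-5|=5, |2|=2, |8|=8, |1|=1, |-5|=5 -> [0, 5, 2, 8, 1, 5]
Stage 3 (DELAY): [0, 0, 5, 2, 8, 1] = [0, 0, 5, 2, 8, 1] -> [0, 0, 5, 2, 8, 1]
Stage 4 (CLIP -7 10): clip(0,-7,10)=0, clip(0,-7,10)=0, clip(5,-7,10)=5, clip(2,-7,10)=2, clip(8,-7,10)=8, clip(1,-7,10)=1 -> [0, 0, 5, 2, 8, 1]
Stage 5 (OFFSET 1): 0+1=1, 0+1=1, 5+1=6, 2+1=3, 8+1=9, 1+1=2 -> [1, 1, 6, 3, 9, 2]
Stage 6 (SUM): sum[0..0]=1, sum[0..1]=2, sum[0..2]=8, sum[0..3]=11, sum[0..4]=20, sum[0..5]=22 -> [1, 2, 8, 11, 20, 22]
Output sum: 64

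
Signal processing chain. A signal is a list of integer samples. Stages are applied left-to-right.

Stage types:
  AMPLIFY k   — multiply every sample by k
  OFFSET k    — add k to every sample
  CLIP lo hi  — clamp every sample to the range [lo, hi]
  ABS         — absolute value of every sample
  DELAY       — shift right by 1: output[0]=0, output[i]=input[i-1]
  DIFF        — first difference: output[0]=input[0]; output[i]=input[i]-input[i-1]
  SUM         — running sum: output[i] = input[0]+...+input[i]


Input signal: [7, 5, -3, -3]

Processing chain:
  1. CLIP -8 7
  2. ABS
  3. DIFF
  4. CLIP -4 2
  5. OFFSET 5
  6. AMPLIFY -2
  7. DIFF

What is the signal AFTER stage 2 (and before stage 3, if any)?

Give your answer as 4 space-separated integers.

Input: [7, 5, -3, -3]
Stage 1 (CLIP -8 7): clip(7,-8,7)=7, clip(5,-8,7)=5, clip(-3,-8,7)=-3, clip(-3,-8,7)=-3 -> [7, 5, -3, -3]
Stage 2 (ABS): |7|=7, |5|=5, |-3|=3, |-3|=3 -> [7, 5, 3, 3]

Answer: 7 5 3 3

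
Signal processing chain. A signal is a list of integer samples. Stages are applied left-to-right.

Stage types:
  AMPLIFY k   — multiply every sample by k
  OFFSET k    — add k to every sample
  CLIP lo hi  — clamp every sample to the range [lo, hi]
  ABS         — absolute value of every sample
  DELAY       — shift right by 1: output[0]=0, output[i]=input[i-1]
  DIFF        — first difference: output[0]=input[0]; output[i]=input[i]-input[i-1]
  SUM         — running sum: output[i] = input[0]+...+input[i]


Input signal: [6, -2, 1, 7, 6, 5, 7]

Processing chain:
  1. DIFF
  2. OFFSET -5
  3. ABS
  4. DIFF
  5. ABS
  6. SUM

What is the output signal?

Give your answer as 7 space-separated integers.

Input: [6, -2, 1, 7, 6, 5, 7]
Stage 1 (DIFF): s[0]=6, -2-6=-8, 1--2=3, 7-1=6, 6-7=-1, 5-6=-1, 7-5=2 -> [6, -8, 3, 6, -1, -1, 2]
Stage 2 (OFFSET -5): 6+-5=1, -8+-5=-13, 3+-5=-2, 6+-5=1, -1+-5=-6, -1+-5=-6, 2+-5=-3 -> [1, -13, -2, 1, -6, -6, -3]
Stage 3 (ABS): |1|=1, |-13|=13, |-2|=2, |1|=1, |-6|=6, |-6|=6, |-3|=3 -> [1, 13, 2, 1, 6, 6, 3]
Stage 4 (DIFF): s[0]=1, 13-1=12, 2-13=-11, 1-2=-1, 6-1=5, 6-6=0, 3-6=-3 -> [1, 12, -11, -1, 5, 0, -3]
Stage 5 (ABS): |1|=1, |12|=12, |-11|=11, |-1|=1, |5|=5, |0|=0, |-3|=3 -> [1, 12, 11, 1, 5, 0, 3]
Stage 6 (SUM): sum[0..0]=1, sum[0..1]=13, sum[0..2]=24, sum[0..3]=25, sum[0..4]=30, sum[0..5]=30, sum[0..6]=33 -> [1, 13, 24, 25, 30, 30, 33]

Answer: 1 13 24 25 30 30 33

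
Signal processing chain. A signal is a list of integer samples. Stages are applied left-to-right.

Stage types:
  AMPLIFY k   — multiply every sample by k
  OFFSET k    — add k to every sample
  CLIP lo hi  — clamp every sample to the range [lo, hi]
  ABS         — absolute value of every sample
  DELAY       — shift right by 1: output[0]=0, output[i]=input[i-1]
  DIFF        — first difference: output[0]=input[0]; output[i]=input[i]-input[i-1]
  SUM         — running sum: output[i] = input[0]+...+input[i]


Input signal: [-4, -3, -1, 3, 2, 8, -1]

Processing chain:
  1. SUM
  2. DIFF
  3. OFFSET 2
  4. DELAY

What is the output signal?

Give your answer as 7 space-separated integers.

Answer: 0 -2 -1 1 5 4 10

Derivation:
Input: [-4, -3, -1, 3, 2, 8, -1]
Stage 1 (SUM): sum[0..0]=-4, sum[0..1]=-7, sum[0..2]=-8, sum[0..3]=-5, sum[0..4]=-3, sum[0..5]=5, sum[0..6]=4 -> [-4, -7, -8, -5, -3, 5, 4]
Stage 2 (DIFF): s[0]=-4, -7--4=-3, -8--7=-1, -5--8=3, -3--5=2, 5--3=8, 4-5=-1 -> [-4, -3, -1, 3, 2, 8, -1]
Stage 3 (OFFSET 2): -4+2=-2, -3+2=-1, -1+2=1, 3+2=5, 2+2=4, 8+2=10, -1+2=1 -> [-2, -1, 1, 5, 4, 10, 1]
Stage 4 (DELAY): [0, -2, -1, 1, 5, 4, 10] = [0, -2, -1, 1, 5, 4, 10] -> [0, -2, -1, 1, 5, 4, 10]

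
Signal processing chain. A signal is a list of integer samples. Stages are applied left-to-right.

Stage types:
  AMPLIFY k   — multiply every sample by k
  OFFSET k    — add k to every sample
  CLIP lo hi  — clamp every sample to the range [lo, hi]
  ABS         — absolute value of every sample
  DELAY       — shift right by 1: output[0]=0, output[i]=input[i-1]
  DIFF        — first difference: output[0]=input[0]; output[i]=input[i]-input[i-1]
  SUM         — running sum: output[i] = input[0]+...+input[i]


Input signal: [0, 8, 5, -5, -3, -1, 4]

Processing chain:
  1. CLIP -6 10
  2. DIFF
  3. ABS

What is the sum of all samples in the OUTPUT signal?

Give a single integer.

Answer: 30

Derivation:
Input: [0, 8, 5, -5, -3, -1, 4]
Stage 1 (CLIP -6 10): clip(0,-6,10)=0, clip(8,-6,10)=8, clip(5,-6,10)=5, clip(-5,-6,10)=-5, clip(-3,-6,10)=-3, clip(-1,-6,10)=-1, clip(4,-6,10)=4 -> [0, 8, 5, -5, -3, -1, 4]
Stage 2 (DIFF): s[0]=0, 8-0=8, 5-8=-3, -5-5=-10, -3--5=2, -1--3=2, 4--1=5 -> [0, 8, -3, -10, 2, 2, 5]
Stage 3 (ABS): |0|=0, |8|=8, |-3|=3, |-10|=10, |2|=2, |2|=2, |5|=5 -> [0, 8, 3, 10, 2, 2, 5]
Output sum: 30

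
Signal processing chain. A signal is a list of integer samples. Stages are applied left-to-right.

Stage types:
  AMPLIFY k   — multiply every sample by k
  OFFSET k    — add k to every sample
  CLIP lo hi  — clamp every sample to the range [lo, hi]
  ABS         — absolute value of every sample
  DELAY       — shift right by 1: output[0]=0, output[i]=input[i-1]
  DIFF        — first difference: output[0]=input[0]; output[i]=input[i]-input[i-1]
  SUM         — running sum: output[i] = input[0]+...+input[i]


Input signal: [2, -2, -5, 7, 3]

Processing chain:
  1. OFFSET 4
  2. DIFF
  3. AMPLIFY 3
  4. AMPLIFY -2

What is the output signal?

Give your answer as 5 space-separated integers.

Input: [2, -2, -5, 7, 3]
Stage 1 (OFFSET 4): 2+4=6, -2+4=2, -5+4=-1, 7+4=11, 3+4=7 -> [6, 2, -1, 11, 7]
Stage 2 (DIFF): s[0]=6, 2-6=-4, -1-2=-3, 11--1=12, 7-11=-4 -> [6, -4, -3, 12, -4]
Stage 3 (AMPLIFY 3): 6*3=18, -4*3=-12, -3*3=-9, 12*3=36, -4*3=-12 -> [18, -12, -9, 36, -12]
Stage 4 (AMPLIFY -2): 18*-2=-36, -12*-2=24, -9*-2=18, 36*-2=-72, -12*-2=24 -> [-36, 24, 18, -72, 24]

Answer: -36 24 18 -72 24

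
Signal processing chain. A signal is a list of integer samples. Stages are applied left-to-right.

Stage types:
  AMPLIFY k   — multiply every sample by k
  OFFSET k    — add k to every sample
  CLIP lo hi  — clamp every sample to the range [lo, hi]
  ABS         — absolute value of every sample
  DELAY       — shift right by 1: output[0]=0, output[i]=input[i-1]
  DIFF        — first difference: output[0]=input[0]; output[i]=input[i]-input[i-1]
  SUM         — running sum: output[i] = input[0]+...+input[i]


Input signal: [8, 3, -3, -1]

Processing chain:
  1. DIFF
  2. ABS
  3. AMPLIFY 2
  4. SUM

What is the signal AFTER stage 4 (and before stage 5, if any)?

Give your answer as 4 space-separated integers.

Input: [8, 3, -3, -1]
Stage 1 (DIFF): s[0]=8, 3-8=-5, -3-3=-6, -1--3=2 -> [8, -5, -6, 2]
Stage 2 (ABS): |8|=8, |-5|=5, |-6|=6, |2|=2 -> [8, 5, 6, 2]
Stage 3 (AMPLIFY 2): 8*2=16, 5*2=10, 6*2=12, 2*2=4 -> [16, 10, 12, 4]
Stage 4 (SUM): sum[0..0]=16, sum[0..1]=26, sum[0..2]=38, sum[0..3]=42 -> [16, 26, 38, 42]

Answer: 16 26 38 42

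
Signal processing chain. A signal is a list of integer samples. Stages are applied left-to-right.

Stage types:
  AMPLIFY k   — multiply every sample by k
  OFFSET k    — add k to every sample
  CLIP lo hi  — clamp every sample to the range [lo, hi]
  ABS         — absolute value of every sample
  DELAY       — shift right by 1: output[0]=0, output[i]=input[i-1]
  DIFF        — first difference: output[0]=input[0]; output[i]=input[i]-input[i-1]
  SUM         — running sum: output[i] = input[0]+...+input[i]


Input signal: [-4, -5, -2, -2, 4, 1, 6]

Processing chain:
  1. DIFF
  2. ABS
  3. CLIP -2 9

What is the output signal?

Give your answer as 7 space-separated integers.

Input: [-4, -5, -2, -2, 4, 1, 6]
Stage 1 (DIFF): s[0]=-4, -5--4=-1, -2--5=3, -2--2=0, 4--2=6, 1-4=-3, 6-1=5 -> [-4, -1, 3, 0, 6, -3, 5]
Stage 2 (ABS): |-4|=4, |-1|=1, |3|=3, |0|=0, |6|=6, |-3|=3, |5|=5 -> [4, 1, 3, 0, 6, 3, 5]
Stage 3 (CLIP -2 9): clip(4,-2,9)=4, clip(1,-2,9)=1, clip(3,-2,9)=3, clip(0,-2,9)=0, clip(6,-2,9)=6, clip(3,-2,9)=3, clip(5,-2,9)=5 -> [4, 1, 3, 0, 6, 3, 5]

Answer: 4 1 3 0 6 3 5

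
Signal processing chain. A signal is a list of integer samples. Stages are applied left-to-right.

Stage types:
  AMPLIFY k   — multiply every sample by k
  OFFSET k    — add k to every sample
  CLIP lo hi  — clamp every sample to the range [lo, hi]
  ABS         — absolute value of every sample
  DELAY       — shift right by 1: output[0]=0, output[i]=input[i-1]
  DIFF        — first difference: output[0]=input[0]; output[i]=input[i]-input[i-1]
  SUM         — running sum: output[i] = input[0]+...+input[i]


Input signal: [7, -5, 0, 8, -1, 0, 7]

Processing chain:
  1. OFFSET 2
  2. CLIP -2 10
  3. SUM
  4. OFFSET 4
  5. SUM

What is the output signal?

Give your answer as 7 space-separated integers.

Input: [7, -5, 0, 8, -1, 0, 7]
Stage 1 (OFFSET 2): 7+2=9, -5+2=-3, 0+2=2, 8+2=10, -1+2=1, 0+2=2, 7+2=9 -> [9, -3, 2, 10, 1, 2, 9]
Stage 2 (CLIP -2 10): clip(9,-2,10)=9, clip(-3,-2,10)=-2, clip(2,-2,10)=2, clip(10,-2,10)=10, clip(1,-2,10)=1, clip(2,-2,10)=2, clip(9,-2,10)=9 -> [9, -2, 2, 10, 1, 2, 9]
Stage 3 (SUM): sum[0..0]=9, sum[0..1]=7, sum[0..2]=9, sum[0..3]=19, sum[0..4]=20, sum[0..5]=22, sum[0..6]=31 -> [9, 7, 9, 19, 20, 22, 31]
Stage 4 (OFFSET 4): 9+4=13, 7+4=11, 9+4=13, 19+4=23, 20+4=24, 22+4=26, 31+4=35 -> [13, 11, 13, 23, 24, 26, 35]
Stage 5 (SUM): sum[0..0]=13, sum[0..1]=24, sum[0..2]=37, sum[0..3]=60, sum[0..4]=84, sum[0..5]=110, sum[0..6]=145 -> [13, 24, 37, 60, 84, 110, 145]

Answer: 13 24 37 60 84 110 145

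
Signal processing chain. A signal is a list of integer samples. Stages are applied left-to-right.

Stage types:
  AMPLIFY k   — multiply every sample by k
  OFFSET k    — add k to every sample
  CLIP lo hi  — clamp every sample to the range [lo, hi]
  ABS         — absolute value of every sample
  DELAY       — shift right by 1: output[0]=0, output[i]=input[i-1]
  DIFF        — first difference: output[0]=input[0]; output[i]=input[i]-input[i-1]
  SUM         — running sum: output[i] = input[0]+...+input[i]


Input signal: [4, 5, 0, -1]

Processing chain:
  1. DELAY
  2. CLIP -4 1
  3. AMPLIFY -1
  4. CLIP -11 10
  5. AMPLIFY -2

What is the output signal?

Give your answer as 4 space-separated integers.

Answer: 0 2 2 0

Derivation:
Input: [4, 5, 0, -1]
Stage 1 (DELAY): [0, 4, 5, 0] = [0, 4, 5, 0] -> [0, 4, 5, 0]
Stage 2 (CLIP -4 1): clip(0,-4,1)=0, clip(4,-4,1)=1, clip(5,-4,1)=1, clip(0,-4,1)=0 -> [0, 1, 1, 0]
Stage 3 (AMPLIFY -1): 0*-1=0, 1*-1=-1, 1*-1=-1, 0*-1=0 -> [0, -1, -1, 0]
Stage 4 (CLIP -11 10): clip(0,-11,10)=0, clip(-1,-11,10)=-1, clip(-1,-11,10)=-1, clip(0,-11,10)=0 -> [0, -1, -1, 0]
Stage 5 (AMPLIFY -2): 0*-2=0, -1*-2=2, -1*-2=2, 0*-2=0 -> [0, 2, 2, 0]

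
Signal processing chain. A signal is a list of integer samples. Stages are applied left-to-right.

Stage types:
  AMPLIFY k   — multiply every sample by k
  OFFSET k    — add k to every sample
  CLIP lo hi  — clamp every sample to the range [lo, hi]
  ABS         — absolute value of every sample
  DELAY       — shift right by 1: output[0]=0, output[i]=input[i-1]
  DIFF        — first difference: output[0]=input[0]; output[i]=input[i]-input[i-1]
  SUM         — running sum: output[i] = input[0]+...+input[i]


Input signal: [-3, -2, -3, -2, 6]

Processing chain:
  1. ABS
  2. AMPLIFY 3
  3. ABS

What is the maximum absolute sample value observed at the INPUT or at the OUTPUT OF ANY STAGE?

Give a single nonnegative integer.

Answer: 18

Derivation:
Input: [-3, -2, -3, -2, 6] (max |s|=6)
Stage 1 (ABS): |-3|=3, |-2|=2, |-3|=3, |-2|=2, |6|=6 -> [3, 2, 3, 2, 6] (max |s|=6)
Stage 2 (AMPLIFY 3): 3*3=9, 2*3=6, 3*3=9, 2*3=6, 6*3=18 -> [9, 6, 9, 6, 18] (max |s|=18)
Stage 3 (ABS): |9|=9, |6|=6, |9|=9, |6|=6, |18|=18 -> [9, 6, 9, 6, 18] (max |s|=18)
Overall max amplitude: 18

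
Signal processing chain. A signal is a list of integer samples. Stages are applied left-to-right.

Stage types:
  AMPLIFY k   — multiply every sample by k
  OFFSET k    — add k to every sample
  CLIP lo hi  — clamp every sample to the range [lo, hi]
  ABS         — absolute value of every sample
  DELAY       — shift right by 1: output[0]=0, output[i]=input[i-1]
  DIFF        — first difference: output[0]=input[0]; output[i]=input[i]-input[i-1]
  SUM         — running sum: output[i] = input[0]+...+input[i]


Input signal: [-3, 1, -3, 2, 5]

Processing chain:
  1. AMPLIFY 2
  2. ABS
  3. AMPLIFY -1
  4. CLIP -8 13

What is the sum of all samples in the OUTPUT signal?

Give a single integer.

Input: [-3, 1, -3, 2, 5]
Stage 1 (AMPLIFY 2): -3*2=-6, 1*2=2, -3*2=-6, 2*2=4, 5*2=10 -> [-6, 2, -6, 4, 10]
Stage 2 (ABS): |-6|=6, |2|=2, |-6|=6, |4|=4, |10|=10 -> [6, 2, 6, 4, 10]
Stage 3 (AMPLIFY -1): 6*-1=-6, 2*-1=-2, 6*-1=-6, 4*-1=-4, 10*-1=-10 -> [-6, -2, -6, -4, -10]
Stage 4 (CLIP -8 13): clip(-6,-8,13)=-6, clip(-2,-8,13)=-2, clip(-6,-8,13)=-6, clip(-4,-8,13)=-4, clip(-10,-8,13)=-8 -> [-6, -2, -6, -4, -8]
Output sum: -26

Answer: -26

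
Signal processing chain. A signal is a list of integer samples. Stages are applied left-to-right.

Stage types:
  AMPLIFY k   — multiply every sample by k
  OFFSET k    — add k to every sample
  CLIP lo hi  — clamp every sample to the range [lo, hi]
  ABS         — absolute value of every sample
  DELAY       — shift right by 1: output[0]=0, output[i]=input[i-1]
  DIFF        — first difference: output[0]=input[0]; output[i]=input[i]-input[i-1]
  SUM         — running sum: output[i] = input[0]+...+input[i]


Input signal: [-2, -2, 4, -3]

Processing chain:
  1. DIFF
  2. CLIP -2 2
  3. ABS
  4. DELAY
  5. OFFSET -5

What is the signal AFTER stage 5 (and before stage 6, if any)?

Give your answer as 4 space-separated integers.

Input: [-2, -2, 4, -3]
Stage 1 (DIFF): s[0]=-2, -2--2=0, 4--2=6, -3-4=-7 -> [-2, 0, 6, -7]
Stage 2 (CLIP -2 2): clip(-2,-2,2)=-2, clip(0,-2,2)=0, clip(6,-2,2)=2, clip(-7,-2,2)=-2 -> [-2, 0, 2, -2]
Stage 3 (ABS): |-2|=2, |0|=0, |2|=2, |-2|=2 -> [2, 0, 2, 2]
Stage 4 (DELAY): [0, 2, 0, 2] = [0, 2, 0, 2] -> [0, 2, 0, 2]
Stage 5 (OFFSET -5): 0+-5=-5, 2+-5=-3, 0+-5=-5, 2+-5=-3 -> [-5, -3, -5, -3]

Answer: -5 -3 -5 -3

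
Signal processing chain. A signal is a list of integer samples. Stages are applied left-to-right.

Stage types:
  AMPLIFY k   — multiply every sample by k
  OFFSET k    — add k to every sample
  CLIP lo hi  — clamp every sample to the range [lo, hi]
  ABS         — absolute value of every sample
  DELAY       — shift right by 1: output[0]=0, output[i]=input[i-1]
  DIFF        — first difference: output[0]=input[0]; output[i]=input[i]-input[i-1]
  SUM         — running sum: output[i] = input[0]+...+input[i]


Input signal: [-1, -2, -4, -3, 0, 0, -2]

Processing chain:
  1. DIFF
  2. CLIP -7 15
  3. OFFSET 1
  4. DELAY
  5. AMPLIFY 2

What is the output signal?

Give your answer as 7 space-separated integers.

Input: [-1, -2, -4, -3, 0, 0, -2]
Stage 1 (DIFF): s[0]=-1, -2--1=-1, -4--2=-2, -3--4=1, 0--3=3, 0-0=0, -2-0=-2 -> [-1, -1, -2, 1, 3, 0, -2]
Stage 2 (CLIP -7 15): clip(-1,-7,15)=-1, clip(-1,-7,15)=-1, clip(-2,-7,15)=-2, clip(1,-7,15)=1, clip(3,-7,15)=3, clip(0,-7,15)=0, clip(-2,-7,15)=-2 -> [-1, -1, -2, 1, 3, 0, -2]
Stage 3 (OFFSET 1): -1+1=0, -1+1=0, -2+1=-1, 1+1=2, 3+1=4, 0+1=1, -2+1=-1 -> [0, 0, -1, 2, 4, 1, -1]
Stage 4 (DELAY): [0, 0, 0, -1, 2, 4, 1] = [0, 0, 0, -1, 2, 4, 1] -> [0, 0, 0, -1, 2, 4, 1]
Stage 5 (AMPLIFY 2): 0*2=0, 0*2=0, 0*2=0, -1*2=-2, 2*2=4, 4*2=8, 1*2=2 -> [0, 0, 0, -2, 4, 8, 2]

Answer: 0 0 0 -2 4 8 2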